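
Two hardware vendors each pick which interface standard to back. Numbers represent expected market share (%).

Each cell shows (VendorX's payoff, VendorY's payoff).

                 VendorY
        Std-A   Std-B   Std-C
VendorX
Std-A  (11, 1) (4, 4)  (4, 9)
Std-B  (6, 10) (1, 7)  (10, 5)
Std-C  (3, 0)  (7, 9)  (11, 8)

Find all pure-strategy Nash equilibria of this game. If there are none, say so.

VendorX against Std-A: payoffs 11, 6, 3 → best response Std-A.
VendorX against Std-B: payoffs 4, 1, 7 → best response Std-C.
VendorX against Std-C: payoffs 4, 10, 11 → best response Std-C.
VendorY against Std-A: payoffs 1, 4, 9 → best response Std-C.
VendorY against Std-B: payoffs 10, 7, 5 → best response Std-A.
VendorY against Std-C: payoffs 0, 9, 8 → best response Std-B.
Mutual best responses: (Std-C, Std-B).

(Std-C, Std-B)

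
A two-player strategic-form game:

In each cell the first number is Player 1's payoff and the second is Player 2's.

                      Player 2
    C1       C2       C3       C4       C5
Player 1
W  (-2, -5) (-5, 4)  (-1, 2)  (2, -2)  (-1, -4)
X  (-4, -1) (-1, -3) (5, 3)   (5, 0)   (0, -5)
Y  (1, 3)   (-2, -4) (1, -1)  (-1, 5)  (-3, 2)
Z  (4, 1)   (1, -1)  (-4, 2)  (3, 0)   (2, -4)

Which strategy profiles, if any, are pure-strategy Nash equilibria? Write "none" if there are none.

Pure NE: (X, C3)

For each player, find the best response to each opponent profile; mutual best responses are the pure NE.
Player 1 against C1: payoffs -2, -4, 1, 4 → best response Z.
Player 1 against C2: payoffs -5, -1, -2, 1 → best response Z.
Player 1 against C3: payoffs -1, 5, 1, -4 → best response X.
Player 1 against C4: payoffs 2, 5, -1, 3 → best response X.
Player 1 against C5: payoffs -1, 0, -3, 2 → best response Z.
Player 2 against W: payoffs -5, 4, 2, -2, -4 → best response C2.
Player 2 against X: payoffs -1, -3, 3, 0, -5 → best response C3.
Player 2 against Y: payoffs 3, -4, -1, 5, 2 → best response C4.
Player 2 against Z: payoffs 1, -1, 2, 0, -4 → best response C3.
Mutual best responses: (X, C3).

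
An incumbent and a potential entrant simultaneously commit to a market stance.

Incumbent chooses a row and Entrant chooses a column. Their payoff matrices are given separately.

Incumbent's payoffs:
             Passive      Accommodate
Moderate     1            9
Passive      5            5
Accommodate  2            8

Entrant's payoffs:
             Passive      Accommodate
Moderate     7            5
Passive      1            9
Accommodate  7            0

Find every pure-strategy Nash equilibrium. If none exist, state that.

Check each profile: it is a Nash equilibrium iff no player can strictly gain by switching unilaterally.
(Moderate, Passive): Incumbent can switch to Passive (1 → 5). Not NE.
(Moderate, Accommodate): Entrant can switch to Passive (5 → 7). Not NE.
(Passive, Passive): Entrant can switch to Accommodate (1 → 9). Not NE.
(Passive, Accommodate): Incumbent can switch to Moderate (5 → 9). Not NE.
(Accommodate, Passive): Incumbent can switch to Passive (2 → 5). Not NE.
(Accommodate, Accommodate): Incumbent can switch to Moderate (8 → 9). Not NE.

none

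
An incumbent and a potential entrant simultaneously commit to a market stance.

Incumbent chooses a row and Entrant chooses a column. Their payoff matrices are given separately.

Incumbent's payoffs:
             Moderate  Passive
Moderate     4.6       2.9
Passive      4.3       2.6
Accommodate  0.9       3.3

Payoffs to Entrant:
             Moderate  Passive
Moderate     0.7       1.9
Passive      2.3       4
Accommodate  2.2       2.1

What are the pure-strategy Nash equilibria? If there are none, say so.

No pure-strategy Nash equilibrium.

(Moderate, Moderate): Entrant can switch to Passive (0.7 → 1.9). Not NE.
(Moderate, Passive): Incumbent can switch to Accommodate (2.9 → 3.3). Not NE.
(Passive, Moderate): Incumbent can switch to Moderate (4.3 → 4.6). Not NE.
(Passive, Passive): Incumbent can switch to Moderate (2.6 → 2.9). Not NE.
(Accommodate, Moderate): Incumbent can switch to Moderate (0.9 → 4.6). Not NE.
(Accommodate, Passive): Entrant can switch to Moderate (2.1 → 2.2). Not NE.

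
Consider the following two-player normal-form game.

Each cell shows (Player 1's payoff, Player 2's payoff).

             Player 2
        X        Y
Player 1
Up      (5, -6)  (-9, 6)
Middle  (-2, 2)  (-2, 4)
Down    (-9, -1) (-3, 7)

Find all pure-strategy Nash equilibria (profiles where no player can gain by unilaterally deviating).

(Middle, Y)

Mark each player's best response to every combination of opponents' strategies; a profile where every player is best-responding is a pure Nash equilibrium.
Player 1 against X: payoffs 5, -2, -9 → best response Up.
Player 1 against Y: payoffs -9, -2, -3 → best response Middle.
Player 2 against Up: payoffs -6, 6 → best response Y.
Player 2 against Middle: payoffs 2, 4 → best response Y.
Player 2 against Down: payoffs -1, 7 → best response Y.
Mutual best responses: (Middle, Y).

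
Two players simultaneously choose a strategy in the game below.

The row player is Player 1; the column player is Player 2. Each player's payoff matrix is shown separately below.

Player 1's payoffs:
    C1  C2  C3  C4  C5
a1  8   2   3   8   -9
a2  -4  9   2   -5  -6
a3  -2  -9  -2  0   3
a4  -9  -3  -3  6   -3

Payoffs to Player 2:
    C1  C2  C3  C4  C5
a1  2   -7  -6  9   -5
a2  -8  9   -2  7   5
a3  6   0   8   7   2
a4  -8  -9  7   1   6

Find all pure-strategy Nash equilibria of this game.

The pure Nash equilibria are (a1, C4) and (a2, C2).

For each player, find the best response to each opponent profile; mutual best responses are the pure NE.
Player 1 against C1: payoffs 8, -4, -2, -9 → best response a1.
Player 1 against C2: payoffs 2, 9, -9, -3 → best response a2.
Player 1 against C3: payoffs 3, 2, -2, -3 → best response a1.
Player 1 against C4: payoffs 8, -5, 0, 6 → best response a1.
Player 1 against C5: payoffs -9, -6, 3, -3 → best response a3.
Player 2 against a1: payoffs 2, -7, -6, 9, -5 → best response C4.
Player 2 against a2: payoffs -8, 9, -2, 7, 5 → best response C2.
Player 2 against a3: payoffs 6, 0, 8, 7, 2 → best response C3.
Player 2 against a4: payoffs -8, -9, 7, 1, 6 → best response C3.
Mutual best responses: (a1, C4); (a2, C2).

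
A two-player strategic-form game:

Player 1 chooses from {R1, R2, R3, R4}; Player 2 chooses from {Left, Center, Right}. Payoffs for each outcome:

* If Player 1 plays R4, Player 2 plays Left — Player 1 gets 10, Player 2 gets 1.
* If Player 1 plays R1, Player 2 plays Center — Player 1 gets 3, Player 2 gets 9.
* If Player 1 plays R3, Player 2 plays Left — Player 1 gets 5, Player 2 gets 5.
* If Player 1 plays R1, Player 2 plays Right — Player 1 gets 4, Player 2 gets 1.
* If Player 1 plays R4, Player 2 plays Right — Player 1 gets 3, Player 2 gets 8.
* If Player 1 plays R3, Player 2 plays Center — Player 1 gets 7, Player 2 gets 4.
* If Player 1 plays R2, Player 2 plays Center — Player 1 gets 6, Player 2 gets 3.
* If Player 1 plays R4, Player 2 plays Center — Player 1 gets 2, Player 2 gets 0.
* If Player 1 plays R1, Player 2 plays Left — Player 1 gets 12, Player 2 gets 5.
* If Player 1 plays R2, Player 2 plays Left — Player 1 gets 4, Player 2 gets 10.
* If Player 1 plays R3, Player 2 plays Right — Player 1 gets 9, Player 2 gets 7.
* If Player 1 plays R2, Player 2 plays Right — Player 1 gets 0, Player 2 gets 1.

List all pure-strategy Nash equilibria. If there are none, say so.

The unique pure-strategy Nash equilibrium is (R3, Right).

(R1, Left): Player 2 can switch to Center (5 → 9). Not NE.
(R1, Center): Player 1 can switch to R2 (3 → 6). Not NE.
(R1, Right): Player 1 can switch to R3 (4 → 9). Not NE.
(R2, Left): Player 1 can switch to R1 (4 → 12). Not NE.
(R2, Center): Player 1 can switch to R3 (6 → 7). Not NE.
(R2, Right): Player 1 can switch to R1 (0 → 4). Not NE.
(R3, Left): Player 1 can switch to R1 (5 → 12). Not NE.
(R3, Center): Player 2 can switch to Left (4 → 5). Not NE.
(R3, Right): Player 1 gets 9, best alternative 4; Player 2 gets 7, best alternative 5. No profitable deviation — NE.
(R4, Left): Player 1 can switch to R1 (10 → 12). Not NE.
(R4, Center): Player 1 can switch to R1 (2 → 3). Not NE.
(The remaining 1 profile has a profitable deviation by the same check.)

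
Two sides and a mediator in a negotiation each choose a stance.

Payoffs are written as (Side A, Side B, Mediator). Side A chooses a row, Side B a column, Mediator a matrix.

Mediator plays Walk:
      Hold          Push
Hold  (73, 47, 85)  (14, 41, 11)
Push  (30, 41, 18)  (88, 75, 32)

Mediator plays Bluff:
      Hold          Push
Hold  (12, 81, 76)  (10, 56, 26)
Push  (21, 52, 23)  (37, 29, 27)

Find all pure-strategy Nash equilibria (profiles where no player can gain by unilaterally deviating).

Side A against (Hold, Walk): payoffs 73, 30 → best response Hold.
Side A against (Hold, Bluff): payoffs 12, 21 → best response Push.
Side A against (Push, Walk): payoffs 14, 88 → best response Push.
Side A against (Push, Bluff): payoffs 10, 37 → best response Push.
Side B against (Hold, Walk): payoffs 47, 41 → best response Hold.
Side B against (Hold, Bluff): payoffs 81, 56 → best response Hold.
Side B against (Push, Walk): payoffs 41, 75 → best response Push.
Side B against (Push, Bluff): payoffs 52, 29 → best response Hold.
Mediator against (Hold, Hold): payoffs 85, 76 → best response Walk.
Mediator against (Hold, Push): payoffs 11, 26 → best response Bluff.
Mediator against (Push, Hold): payoffs 18, 23 → best response Bluff.
Mediator against (Push, Push): payoffs 32, 27 → best response Walk.
Mutual best responses: (Hold, Hold, Walk); (Push, Hold, Bluff); (Push, Push, Walk).

(Hold, Hold, Walk) and (Push, Hold, Bluff) and (Push, Push, Walk)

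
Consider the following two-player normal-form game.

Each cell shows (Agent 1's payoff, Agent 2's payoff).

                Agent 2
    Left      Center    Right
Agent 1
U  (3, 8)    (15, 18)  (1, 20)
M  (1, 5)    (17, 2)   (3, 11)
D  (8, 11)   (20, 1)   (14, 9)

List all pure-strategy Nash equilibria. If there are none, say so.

(D, Left)

Agent 1 against Left: payoffs 3, 1, 8 → best response D.
Agent 1 against Center: payoffs 15, 17, 20 → best response D.
Agent 1 against Right: payoffs 1, 3, 14 → best response D.
Agent 2 against U: payoffs 8, 18, 20 → best response Right.
Agent 2 against M: payoffs 5, 2, 11 → best response Right.
Agent 2 against D: payoffs 11, 1, 9 → best response Left.
Mutual best responses: (D, Left).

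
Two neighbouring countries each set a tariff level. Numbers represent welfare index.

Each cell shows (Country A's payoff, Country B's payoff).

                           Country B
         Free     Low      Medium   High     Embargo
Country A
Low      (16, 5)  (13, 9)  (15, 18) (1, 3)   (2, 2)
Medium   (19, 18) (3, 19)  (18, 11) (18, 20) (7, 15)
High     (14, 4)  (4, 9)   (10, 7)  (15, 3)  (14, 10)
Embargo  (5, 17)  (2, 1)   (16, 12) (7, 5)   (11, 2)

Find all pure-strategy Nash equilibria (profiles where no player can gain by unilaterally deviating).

(Medium, High); (High, Embargo)

(Low, Free): Country A can switch to Medium (16 → 19). Not NE.
(Low, Low): Country B can switch to Medium (9 → 18). Not NE.
(Low, Medium): Country A can switch to Medium (15 → 18). Not NE.
(Low, High): Country A can switch to Medium (1 → 18). Not NE.
(Low, Embargo): Country A can switch to Medium (2 → 7). Not NE.
(Medium, Free): Country B can switch to Low (18 → 19). Not NE.
(Medium, Low): Country A can switch to Low (3 → 13). Not NE.
(Medium, Medium): Country B can switch to Free (11 → 18). Not NE.
(Medium, High): Country A gets 18, best alternative 15; Country B gets 20, best alternative 19. No profitable deviation — NE.
(Medium, Embargo): Country A can switch to High (7 → 14). Not NE.
(High, Free): Country A can switch to Low (14 → 16). Not NE.
(High, Low): Country A can switch to Low (4 → 13). Not NE.
(High, Medium): Country A can switch to Low (10 → 15). Not NE.
(High, Embargo): Country A gets 14, best alternative 11; Country B gets 10, best alternative 9. No profitable deviation — NE.
(The remaining 6 profiles each have a profitable deviation by the same check.)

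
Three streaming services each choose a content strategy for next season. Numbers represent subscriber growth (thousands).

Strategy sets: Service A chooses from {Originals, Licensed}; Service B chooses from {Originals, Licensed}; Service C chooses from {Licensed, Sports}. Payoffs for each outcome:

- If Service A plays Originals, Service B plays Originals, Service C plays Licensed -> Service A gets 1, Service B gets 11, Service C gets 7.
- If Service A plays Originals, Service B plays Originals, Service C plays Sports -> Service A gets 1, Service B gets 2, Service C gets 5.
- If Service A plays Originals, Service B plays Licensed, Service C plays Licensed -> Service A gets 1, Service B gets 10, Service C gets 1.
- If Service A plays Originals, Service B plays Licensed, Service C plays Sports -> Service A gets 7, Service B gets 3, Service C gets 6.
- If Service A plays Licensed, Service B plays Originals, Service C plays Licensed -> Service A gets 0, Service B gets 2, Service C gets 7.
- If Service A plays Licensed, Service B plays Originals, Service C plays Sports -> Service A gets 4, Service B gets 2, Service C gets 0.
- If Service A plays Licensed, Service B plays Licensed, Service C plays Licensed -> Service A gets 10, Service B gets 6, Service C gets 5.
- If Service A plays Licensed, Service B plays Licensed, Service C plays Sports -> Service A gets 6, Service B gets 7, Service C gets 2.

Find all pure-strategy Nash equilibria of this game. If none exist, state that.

Check each profile: it is a Nash equilibrium iff no player can strictly gain by switching unilaterally.
(Originals, Originals, Licensed): Service A gets 1, best alternative 0; Service B gets 11, best alternative 10; Service C gets 7, best alternative 5. No profitable deviation — NE.
(Originals, Originals, Sports): Service A can switch to Licensed (1 → 4). Not NE.
(Originals, Licensed, Licensed): Service A can switch to Licensed (1 → 10). Not NE.
(Originals, Licensed, Sports): Service A gets 7, best alternative 6; Service B gets 3, best alternative 2; Service C gets 6, best alternative 1. No profitable deviation — NE.
(Licensed, Originals, Licensed): Service A can switch to Originals (0 → 1). Not NE.
(Licensed, Originals, Sports): Service B can switch to Licensed (2 → 7). Not NE.
(Licensed, Licensed, Licensed): Service A gets 10, best alternative 1; Service B gets 6, best alternative 2; Service C gets 5, best alternative 2. No profitable deviation — NE.
(Licensed, Licensed, Sports): Service A can switch to Originals (6 → 7). Not NE.

The pure Nash equilibria are (Originals, Originals, Licensed) and (Originals, Licensed, Sports) and (Licensed, Licensed, Licensed).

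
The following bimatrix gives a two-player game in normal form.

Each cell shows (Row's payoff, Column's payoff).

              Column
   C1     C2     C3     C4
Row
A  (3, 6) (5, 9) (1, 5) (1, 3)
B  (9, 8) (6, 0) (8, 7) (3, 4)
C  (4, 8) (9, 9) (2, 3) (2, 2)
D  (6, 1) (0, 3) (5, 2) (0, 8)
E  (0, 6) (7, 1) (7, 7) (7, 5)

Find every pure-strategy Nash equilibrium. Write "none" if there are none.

Pure-strategy Nash equilibria: (B, C1); (C, C2)

Row against C1: payoffs 3, 9, 4, 6, 0 → best response B.
Row against C2: payoffs 5, 6, 9, 0, 7 → best response C.
Row against C3: payoffs 1, 8, 2, 5, 7 → best response B.
Row against C4: payoffs 1, 3, 2, 0, 7 → best response E.
Column against A: payoffs 6, 9, 5, 3 → best response C2.
Column against B: payoffs 8, 0, 7, 4 → best response C1.
Column against C: payoffs 8, 9, 3, 2 → best response C2.
Column against D: payoffs 1, 3, 2, 8 → best response C4.
Column against E: payoffs 6, 1, 7, 5 → best response C3.
Mutual best responses: (B, C1); (C, C2).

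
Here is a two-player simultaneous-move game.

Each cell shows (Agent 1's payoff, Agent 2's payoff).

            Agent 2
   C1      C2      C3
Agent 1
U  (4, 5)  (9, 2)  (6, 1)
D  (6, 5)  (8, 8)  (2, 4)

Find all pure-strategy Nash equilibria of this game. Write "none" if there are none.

(U, C1): Agent 1 can switch to D (4 → 6). Not NE.
(U, C2): Agent 2 can switch to C1 (2 → 5). Not NE.
(U, C3): Agent 2 can switch to C1 (1 → 5). Not NE.
(D, C1): Agent 2 can switch to C2 (5 → 8). Not NE.
(D, C2): Agent 1 can switch to U (8 → 9). Not NE.
(D, C3): Agent 1 can switch to U (2 → 6). Not NE.

No pure-strategy Nash equilibrium.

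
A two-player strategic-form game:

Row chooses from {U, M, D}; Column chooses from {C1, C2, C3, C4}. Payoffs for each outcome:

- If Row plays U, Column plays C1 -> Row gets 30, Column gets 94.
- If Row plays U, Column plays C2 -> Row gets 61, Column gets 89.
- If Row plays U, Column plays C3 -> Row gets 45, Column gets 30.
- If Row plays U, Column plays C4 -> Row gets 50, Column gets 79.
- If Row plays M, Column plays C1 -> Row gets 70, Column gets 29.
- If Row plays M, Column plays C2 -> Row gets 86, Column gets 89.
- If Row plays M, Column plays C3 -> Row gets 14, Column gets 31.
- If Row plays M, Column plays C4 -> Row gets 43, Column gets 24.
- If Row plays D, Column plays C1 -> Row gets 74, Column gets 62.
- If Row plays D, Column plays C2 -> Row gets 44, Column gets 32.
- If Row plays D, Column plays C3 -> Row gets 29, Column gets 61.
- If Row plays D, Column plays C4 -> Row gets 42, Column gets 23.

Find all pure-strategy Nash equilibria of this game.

Pure-strategy Nash equilibria: (M, C2), (D, C1)

Row against C1: payoffs 30, 70, 74 → best response D.
Row against C2: payoffs 61, 86, 44 → best response M.
Row against C3: payoffs 45, 14, 29 → best response U.
Row against C4: payoffs 50, 43, 42 → best response U.
Column against U: payoffs 94, 89, 30, 79 → best response C1.
Column against M: payoffs 29, 89, 31, 24 → best response C2.
Column against D: payoffs 62, 32, 61, 23 → best response C1.
Mutual best responses: (M, C2); (D, C1).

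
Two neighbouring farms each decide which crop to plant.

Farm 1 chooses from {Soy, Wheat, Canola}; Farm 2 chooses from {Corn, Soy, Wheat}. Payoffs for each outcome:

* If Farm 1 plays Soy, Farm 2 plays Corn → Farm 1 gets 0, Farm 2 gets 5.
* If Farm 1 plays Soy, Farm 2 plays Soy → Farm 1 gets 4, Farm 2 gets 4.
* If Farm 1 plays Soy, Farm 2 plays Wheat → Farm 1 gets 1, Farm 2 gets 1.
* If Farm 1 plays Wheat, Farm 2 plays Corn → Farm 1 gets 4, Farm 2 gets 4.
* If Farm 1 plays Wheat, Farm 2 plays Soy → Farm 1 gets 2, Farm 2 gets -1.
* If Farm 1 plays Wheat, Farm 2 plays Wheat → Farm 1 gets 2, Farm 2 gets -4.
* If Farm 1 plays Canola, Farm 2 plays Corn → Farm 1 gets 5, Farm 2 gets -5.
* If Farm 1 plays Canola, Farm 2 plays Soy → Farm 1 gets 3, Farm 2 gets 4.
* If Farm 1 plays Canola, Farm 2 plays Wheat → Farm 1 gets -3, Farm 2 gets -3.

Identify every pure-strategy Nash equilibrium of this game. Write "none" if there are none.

Farm 1 against Corn: payoffs 0, 4, 5 → best response Canola.
Farm 1 against Soy: payoffs 4, 2, 3 → best response Soy.
Farm 1 against Wheat: payoffs 1, 2, -3 → best response Wheat.
Farm 2 against Soy: payoffs 5, 4, 1 → best response Corn.
Farm 2 against Wheat: payoffs 4, -1, -4 → best response Corn.
Farm 2 against Canola: payoffs -5, 4, -3 → best response Soy.
No profile is a mutual best response for all players.

none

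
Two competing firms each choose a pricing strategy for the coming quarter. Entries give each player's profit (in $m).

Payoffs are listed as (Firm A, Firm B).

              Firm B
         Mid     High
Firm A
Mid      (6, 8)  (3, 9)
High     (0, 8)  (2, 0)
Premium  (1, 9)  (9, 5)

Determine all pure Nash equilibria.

Firm A against Mid: payoffs 6, 0, 1 → best response Mid.
Firm A against High: payoffs 3, 2, 9 → best response Premium.
Firm B against Mid: payoffs 8, 9 → best response High.
Firm B against High: payoffs 8, 0 → best response Mid.
Firm B against Premium: payoffs 9, 5 → best response Mid.
No profile is a mutual best response for all players.

There is no pure-strategy Nash equilibrium.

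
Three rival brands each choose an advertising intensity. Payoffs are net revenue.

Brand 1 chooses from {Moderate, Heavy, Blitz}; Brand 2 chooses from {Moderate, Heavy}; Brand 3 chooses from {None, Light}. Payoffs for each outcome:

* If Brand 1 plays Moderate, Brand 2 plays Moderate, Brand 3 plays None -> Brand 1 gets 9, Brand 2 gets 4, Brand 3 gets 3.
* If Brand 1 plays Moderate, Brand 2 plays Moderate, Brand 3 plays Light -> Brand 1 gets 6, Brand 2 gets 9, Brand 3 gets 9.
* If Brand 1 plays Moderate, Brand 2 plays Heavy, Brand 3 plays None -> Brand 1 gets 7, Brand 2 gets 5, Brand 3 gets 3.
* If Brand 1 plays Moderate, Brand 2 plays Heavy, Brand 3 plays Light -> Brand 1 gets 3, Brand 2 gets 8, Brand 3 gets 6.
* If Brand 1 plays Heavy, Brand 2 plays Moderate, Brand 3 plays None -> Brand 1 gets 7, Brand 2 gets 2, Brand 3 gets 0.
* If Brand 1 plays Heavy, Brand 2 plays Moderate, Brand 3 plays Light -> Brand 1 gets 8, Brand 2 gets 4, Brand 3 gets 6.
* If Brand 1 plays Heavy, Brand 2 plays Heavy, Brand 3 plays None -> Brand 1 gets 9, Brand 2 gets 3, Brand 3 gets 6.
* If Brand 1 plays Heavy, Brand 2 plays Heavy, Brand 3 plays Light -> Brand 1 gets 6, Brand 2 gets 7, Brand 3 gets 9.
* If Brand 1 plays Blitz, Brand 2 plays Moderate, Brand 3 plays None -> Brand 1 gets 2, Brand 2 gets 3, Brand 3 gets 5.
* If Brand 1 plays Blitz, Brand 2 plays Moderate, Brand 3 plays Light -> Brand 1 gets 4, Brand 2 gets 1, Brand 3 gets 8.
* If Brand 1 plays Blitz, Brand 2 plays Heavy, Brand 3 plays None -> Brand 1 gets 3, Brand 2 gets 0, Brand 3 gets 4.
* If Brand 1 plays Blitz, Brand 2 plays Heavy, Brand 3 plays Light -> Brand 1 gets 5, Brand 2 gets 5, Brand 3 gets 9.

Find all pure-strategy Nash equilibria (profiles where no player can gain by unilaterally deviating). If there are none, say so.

Pure NE: (Heavy, Heavy, Light)

Brand 1 against (Moderate, None): payoffs 9, 7, 2 → best response Moderate.
Brand 1 against (Moderate, Light): payoffs 6, 8, 4 → best response Heavy.
Brand 1 against (Heavy, None): payoffs 7, 9, 3 → best response Heavy.
Brand 1 against (Heavy, Light): payoffs 3, 6, 5 → best response Heavy.
Brand 2 against (Moderate, None): payoffs 4, 5 → best response Heavy.
Brand 2 against (Moderate, Light): payoffs 9, 8 → best response Moderate.
Brand 2 against (Heavy, None): payoffs 2, 3 → best response Heavy.
Brand 2 against (Heavy, Light): payoffs 4, 7 → best response Heavy.
Brand 2 against (Blitz, None): payoffs 3, 0 → best response Moderate.
Brand 2 against (Blitz, Light): payoffs 1, 5 → best response Heavy.
Brand 3 against (Moderate, Moderate): payoffs 3, 9 → best response Light.
Brand 3 against (Moderate, Heavy): payoffs 3, 6 → best response Light.
Brand 3 against (Heavy, Moderate): payoffs 0, 6 → best response Light.
Brand 3 against (Heavy, Heavy): payoffs 6, 9 → best response Light.
Brand 3 against (Blitz, Moderate): payoffs 5, 8 → best response Light.
Brand 3 against (Blitz, Heavy): payoffs 4, 9 → best response Light.
Mutual best responses: (Heavy, Heavy, Light).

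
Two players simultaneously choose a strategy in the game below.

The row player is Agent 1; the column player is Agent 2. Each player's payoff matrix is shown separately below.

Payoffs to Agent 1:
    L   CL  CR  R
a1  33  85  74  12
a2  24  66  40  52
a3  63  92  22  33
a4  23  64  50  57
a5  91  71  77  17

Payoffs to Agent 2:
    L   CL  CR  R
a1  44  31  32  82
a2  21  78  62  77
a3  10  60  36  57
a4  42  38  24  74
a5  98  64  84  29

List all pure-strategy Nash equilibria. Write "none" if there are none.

(a3, CL), (a4, R), (a5, L)

(a1, L): Agent 1 can switch to a3 (33 → 63). Not NE.
(a1, CL): Agent 1 can switch to a3 (85 → 92). Not NE.
(a1, CR): Agent 1 can switch to a5 (74 → 77). Not NE.
(a1, R): Agent 1 can switch to a2 (12 → 52). Not NE.
(a2, L): Agent 1 can switch to a1 (24 → 33). Not NE.
(a2, CL): Agent 1 can switch to a1 (66 → 85). Not NE.
(a2, CR): Agent 1 can switch to a1 (40 → 74). Not NE.
(a2, R): Agent 1 can switch to a4 (52 → 57). Not NE.
(a3, L): Agent 1 can switch to a5 (63 → 91). Not NE.
(a3, CL): Agent 1 gets 92, best alternative 85; Agent 2 gets 60, best alternative 57. No profitable deviation — NE.
(a3, CR): Agent 1 can switch to a1 (22 → 74). Not NE.
(a4, R): Agent 1 gets 57, best alternative 52; Agent 2 gets 74, best alternative 42. No profitable deviation — NE.
(a5, L): Agent 1 gets 91, best alternative 63; Agent 2 gets 98, best alternative 84. No profitable deviation — NE.
(The remaining 7 profiles each have a profitable deviation by the same check.)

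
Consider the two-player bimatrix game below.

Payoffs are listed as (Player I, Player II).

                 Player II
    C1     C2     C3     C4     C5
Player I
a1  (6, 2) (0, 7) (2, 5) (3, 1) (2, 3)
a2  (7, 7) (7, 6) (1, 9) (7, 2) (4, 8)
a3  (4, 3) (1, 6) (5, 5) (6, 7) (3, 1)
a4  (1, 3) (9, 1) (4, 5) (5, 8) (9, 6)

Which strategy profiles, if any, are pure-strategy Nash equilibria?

Check each profile: it is a Nash equilibrium iff no player can strictly gain by switching unilaterally.
(a1, C1): Player I can switch to a2 (6 → 7). Not NE.
(a1, C2): Player I can switch to a2 (0 → 7). Not NE.
(a1, C3): Player I can switch to a3 (2 → 5). Not NE.
(a1, C4): Player I can switch to a2 (3 → 7). Not NE.
(a1, C5): Player I can switch to a2 (2 → 4). Not NE.
(a2, C1): Player II can switch to C3 (7 → 9). Not NE.
(a2, C2): Player I can switch to a4 (7 → 9). Not NE.
(a2, C3): Player I can switch to a1 (1 → 2). Not NE.
(a2, C4): Player II can switch to C1 (2 → 7). Not NE.
(a2, C5): Player I can switch to a4 (4 → 9). Not NE.
(a3, C1): Player I can switch to a1 (4 → 6). Not NE.
(a3, C2): Player I can switch to a2 (1 → 7). Not NE.
(The remaining 8 profiles each have a profitable deviation by the same check.)

This game has no pure Nash equilibrium.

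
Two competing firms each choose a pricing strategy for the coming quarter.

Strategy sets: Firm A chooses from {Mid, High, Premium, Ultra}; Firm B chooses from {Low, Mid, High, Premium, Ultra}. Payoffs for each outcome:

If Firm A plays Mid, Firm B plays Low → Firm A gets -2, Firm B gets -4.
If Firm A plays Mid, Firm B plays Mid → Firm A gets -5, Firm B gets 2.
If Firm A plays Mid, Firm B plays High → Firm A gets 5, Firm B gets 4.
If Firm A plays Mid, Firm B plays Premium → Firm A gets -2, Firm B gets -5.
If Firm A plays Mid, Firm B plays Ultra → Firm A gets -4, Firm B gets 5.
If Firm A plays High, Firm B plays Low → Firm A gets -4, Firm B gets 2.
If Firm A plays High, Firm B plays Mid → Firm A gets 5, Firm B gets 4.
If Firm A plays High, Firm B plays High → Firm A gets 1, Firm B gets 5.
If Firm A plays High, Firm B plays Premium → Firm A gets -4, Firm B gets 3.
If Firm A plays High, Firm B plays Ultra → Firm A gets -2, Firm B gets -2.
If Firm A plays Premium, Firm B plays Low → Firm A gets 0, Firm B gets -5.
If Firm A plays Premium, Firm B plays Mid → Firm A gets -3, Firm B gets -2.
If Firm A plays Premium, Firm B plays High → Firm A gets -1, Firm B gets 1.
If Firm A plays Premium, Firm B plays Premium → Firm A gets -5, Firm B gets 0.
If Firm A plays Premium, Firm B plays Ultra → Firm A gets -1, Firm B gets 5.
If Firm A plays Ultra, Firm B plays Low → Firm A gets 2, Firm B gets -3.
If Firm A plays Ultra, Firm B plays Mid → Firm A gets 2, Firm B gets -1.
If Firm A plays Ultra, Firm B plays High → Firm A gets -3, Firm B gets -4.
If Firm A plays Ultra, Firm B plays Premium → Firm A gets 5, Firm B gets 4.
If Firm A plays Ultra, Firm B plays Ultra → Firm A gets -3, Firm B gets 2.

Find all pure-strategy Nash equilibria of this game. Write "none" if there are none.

For each player, find the best response to each opponent profile; mutual best responses are the pure NE.
Firm A against Low: payoffs -2, -4, 0, 2 → best response Ultra.
Firm A against Mid: payoffs -5, 5, -3, 2 → best response High.
Firm A against High: payoffs 5, 1, -1, -3 → best response Mid.
Firm A against Premium: payoffs -2, -4, -5, 5 → best response Ultra.
Firm A against Ultra: payoffs -4, -2, -1, -3 → best response Premium.
Firm B against Mid: payoffs -4, 2, 4, -5, 5 → best response Ultra.
Firm B against High: payoffs 2, 4, 5, 3, -2 → best response High.
Firm B against Premium: payoffs -5, -2, 1, 0, 5 → best response Ultra.
Firm B against Ultra: payoffs -3, -1, -4, 4, 2 → best response Premium.
Mutual best responses: (Premium, Ultra); (Ultra, Premium).

The pure Nash equilibria are (Premium, Ultra), (Ultra, Premium).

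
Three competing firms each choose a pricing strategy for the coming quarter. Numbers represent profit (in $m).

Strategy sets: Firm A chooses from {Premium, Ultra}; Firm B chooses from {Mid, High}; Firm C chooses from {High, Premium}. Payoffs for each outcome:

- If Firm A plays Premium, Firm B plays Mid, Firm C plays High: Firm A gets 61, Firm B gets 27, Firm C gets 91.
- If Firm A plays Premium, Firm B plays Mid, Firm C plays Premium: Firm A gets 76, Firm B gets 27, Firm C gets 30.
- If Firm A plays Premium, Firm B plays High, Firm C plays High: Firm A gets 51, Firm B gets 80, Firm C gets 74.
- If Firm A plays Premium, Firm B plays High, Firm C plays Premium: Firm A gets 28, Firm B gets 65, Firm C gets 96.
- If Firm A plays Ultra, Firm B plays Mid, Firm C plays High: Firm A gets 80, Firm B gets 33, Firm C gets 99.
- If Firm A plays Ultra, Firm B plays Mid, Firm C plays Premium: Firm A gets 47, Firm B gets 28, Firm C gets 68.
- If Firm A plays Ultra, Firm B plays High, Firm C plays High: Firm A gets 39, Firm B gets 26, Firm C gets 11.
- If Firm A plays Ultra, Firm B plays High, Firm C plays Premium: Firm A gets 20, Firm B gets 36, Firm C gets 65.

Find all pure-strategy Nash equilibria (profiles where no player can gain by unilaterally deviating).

Firm A against (Mid, High): payoffs 61, 80 → best response Ultra.
Firm A against (Mid, Premium): payoffs 76, 47 → best response Premium.
Firm A against (High, High): payoffs 51, 39 → best response Premium.
Firm A against (High, Premium): payoffs 28, 20 → best response Premium.
Firm B against (Premium, High): payoffs 27, 80 → best response High.
Firm B against (Premium, Premium): payoffs 27, 65 → best response High.
Firm B against (Ultra, High): payoffs 33, 26 → best response Mid.
Firm B against (Ultra, Premium): payoffs 28, 36 → best response High.
Firm C against (Premium, Mid): payoffs 91, 30 → best response High.
Firm C against (Premium, High): payoffs 74, 96 → best response Premium.
Firm C against (Ultra, Mid): payoffs 99, 68 → best response High.
Firm C against (Ultra, High): payoffs 11, 65 → best response Premium.
Mutual best responses: (Premium, High, Premium); (Ultra, Mid, High).

Pure-strategy Nash equilibria: (Premium, High, Premium) and (Ultra, Mid, High)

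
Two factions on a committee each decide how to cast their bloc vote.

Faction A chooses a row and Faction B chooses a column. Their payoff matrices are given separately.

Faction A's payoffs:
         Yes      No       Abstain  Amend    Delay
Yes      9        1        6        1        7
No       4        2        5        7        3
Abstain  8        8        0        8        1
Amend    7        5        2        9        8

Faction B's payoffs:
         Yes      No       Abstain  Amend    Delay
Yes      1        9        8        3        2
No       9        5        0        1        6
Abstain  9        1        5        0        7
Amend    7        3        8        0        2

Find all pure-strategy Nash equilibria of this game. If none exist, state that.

This game has no pure Nash equilibrium.

Faction A against Yes: payoffs 9, 4, 8, 7 → best response Yes.
Faction A against No: payoffs 1, 2, 8, 5 → best response Abstain.
Faction A against Abstain: payoffs 6, 5, 0, 2 → best response Yes.
Faction A against Amend: payoffs 1, 7, 8, 9 → best response Amend.
Faction A against Delay: payoffs 7, 3, 1, 8 → best response Amend.
Faction B against Yes: payoffs 1, 9, 8, 3, 2 → best response No.
Faction B against No: payoffs 9, 5, 0, 1, 6 → best response Yes.
Faction B against Abstain: payoffs 9, 1, 5, 0, 7 → best response Yes.
Faction B against Amend: payoffs 7, 3, 8, 0, 2 → best response Abstain.
No profile is a mutual best response for all players.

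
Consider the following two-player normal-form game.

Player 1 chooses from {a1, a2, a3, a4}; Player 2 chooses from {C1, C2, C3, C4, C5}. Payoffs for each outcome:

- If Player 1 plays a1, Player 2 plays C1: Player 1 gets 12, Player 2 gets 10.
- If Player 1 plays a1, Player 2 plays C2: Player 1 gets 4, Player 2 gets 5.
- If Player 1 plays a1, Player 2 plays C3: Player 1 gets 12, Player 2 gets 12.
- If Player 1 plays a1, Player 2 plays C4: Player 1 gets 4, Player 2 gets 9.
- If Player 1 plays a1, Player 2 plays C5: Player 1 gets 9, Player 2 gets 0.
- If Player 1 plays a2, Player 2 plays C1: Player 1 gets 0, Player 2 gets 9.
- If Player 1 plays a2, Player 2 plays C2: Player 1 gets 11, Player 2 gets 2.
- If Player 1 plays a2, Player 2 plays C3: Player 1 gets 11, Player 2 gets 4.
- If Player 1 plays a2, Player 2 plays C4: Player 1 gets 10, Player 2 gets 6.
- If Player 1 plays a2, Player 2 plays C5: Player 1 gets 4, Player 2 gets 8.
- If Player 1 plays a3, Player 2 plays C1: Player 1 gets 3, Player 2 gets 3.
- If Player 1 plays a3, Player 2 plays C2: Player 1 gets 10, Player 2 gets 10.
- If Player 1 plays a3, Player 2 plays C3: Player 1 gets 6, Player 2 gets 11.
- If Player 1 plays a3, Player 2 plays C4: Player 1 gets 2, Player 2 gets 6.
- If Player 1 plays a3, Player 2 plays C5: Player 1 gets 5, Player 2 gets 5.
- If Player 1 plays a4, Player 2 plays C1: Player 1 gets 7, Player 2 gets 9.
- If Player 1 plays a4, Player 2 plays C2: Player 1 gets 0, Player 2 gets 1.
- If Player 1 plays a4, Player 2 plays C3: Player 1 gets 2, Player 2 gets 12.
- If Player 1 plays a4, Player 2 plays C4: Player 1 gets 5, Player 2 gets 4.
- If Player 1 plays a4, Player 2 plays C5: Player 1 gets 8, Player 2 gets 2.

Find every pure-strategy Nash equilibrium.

Player 1 against C1: payoffs 12, 0, 3, 7 → best response a1.
Player 1 against C2: payoffs 4, 11, 10, 0 → best response a2.
Player 1 against C3: payoffs 12, 11, 6, 2 → best response a1.
Player 1 against C4: payoffs 4, 10, 2, 5 → best response a2.
Player 1 against C5: payoffs 9, 4, 5, 8 → best response a1.
Player 2 against a1: payoffs 10, 5, 12, 9, 0 → best response C3.
Player 2 against a2: payoffs 9, 2, 4, 6, 8 → best response C1.
Player 2 against a3: payoffs 3, 10, 11, 6, 5 → best response C3.
Player 2 against a4: payoffs 9, 1, 12, 4, 2 → best response C3.
Mutual best responses: (a1, C3).

The unique pure-strategy Nash equilibrium is (a1, C3).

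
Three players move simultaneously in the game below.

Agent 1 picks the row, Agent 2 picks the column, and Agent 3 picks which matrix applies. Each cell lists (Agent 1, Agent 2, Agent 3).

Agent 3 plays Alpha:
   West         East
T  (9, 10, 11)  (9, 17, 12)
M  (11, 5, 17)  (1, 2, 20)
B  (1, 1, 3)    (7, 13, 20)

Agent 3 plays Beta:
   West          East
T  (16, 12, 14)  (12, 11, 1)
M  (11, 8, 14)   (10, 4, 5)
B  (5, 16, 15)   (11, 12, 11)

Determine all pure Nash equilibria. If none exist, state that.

(T, West, Alpha): Agent 1 can switch to M (9 → 11). Not NE.
(T, West, Beta): Agent 1 gets 16, best alternative 11; Agent 2 gets 12, best alternative 11; Agent 3 gets 14, best alternative 11. No profitable deviation — NE.
(T, East, Alpha): Agent 1 gets 9, best alternative 7; Agent 2 gets 17, best alternative 10; Agent 3 gets 12, best alternative 1. No profitable deviation — NE.
(T, East, Beta): Agent 2 can switch to West (11 → 12). Not NE.
(M, West, Alpha): Agent 1 gets 11, best alternative 9; Agent 2 gets 5, best alternative 2; Agent 3 gets 17, best alternative 14. No profitable deviation — NE.
(M, West, Beta): Agent 1 can switch to T (11 → 16). Not NE.
(M, East, Alpha): Agent 1 can switch to T (1 → 9). Not NE.
(M, East, Beta): Agent 1 can switch to T (10 → 12). Not NE.
(B, West, Alpha): Agent 1 can switch to T (1 → 9). Not NE.
(B, West, Beta): Agent 1 can switch to T (5 → 16). Not NE.
(B, East, Alpha): Agent 1 can switch to T (7 → 9). Not NE.
(The remaining 1 profile has a profitable deviation by the same check.)

Pure-strategy Nash equilibria: (T, West, Beta), (T, East, Alpha), (M, West, Alpha)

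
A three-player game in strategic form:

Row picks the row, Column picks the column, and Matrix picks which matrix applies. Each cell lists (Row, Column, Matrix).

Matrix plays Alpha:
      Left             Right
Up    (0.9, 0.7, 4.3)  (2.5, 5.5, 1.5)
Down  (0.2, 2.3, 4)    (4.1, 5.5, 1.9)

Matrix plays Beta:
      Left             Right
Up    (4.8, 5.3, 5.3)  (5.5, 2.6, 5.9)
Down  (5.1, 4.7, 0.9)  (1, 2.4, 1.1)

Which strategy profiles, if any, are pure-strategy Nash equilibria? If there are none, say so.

Pure NE: (Down, Right, Alpha)

(Up, Left, Alpha): Column can switch to Right (0.7 → 5.5). Not NE.
(Up, Left, Beta): Row can switch to Down (4.8 → 5.1). Not NE.
(Up, Right, Alpha): Row can switch to Down (2.5 → 4.1). Not NE.
(Up, Right, Beta): Column can switch to Left (2.6 → 5.3). Not NE.
(Down, Left, Alpha): Row can switch to Up (0.2 → 0.9). Not NE.
(Down, Left, Beta): Matrix can switch to Alpha (0.9 → 4). Not NE.
(Down, Right, Alpha): Row gets 4.1, best alternative 2.5; Column gets 5.5, best alternative 2.3; Matrix gets 1.9, best alternative 1.1. No profitable deviation — NE.
(Down, Right, Beta): Row can switch to Up (1 → 5.5). Not NE.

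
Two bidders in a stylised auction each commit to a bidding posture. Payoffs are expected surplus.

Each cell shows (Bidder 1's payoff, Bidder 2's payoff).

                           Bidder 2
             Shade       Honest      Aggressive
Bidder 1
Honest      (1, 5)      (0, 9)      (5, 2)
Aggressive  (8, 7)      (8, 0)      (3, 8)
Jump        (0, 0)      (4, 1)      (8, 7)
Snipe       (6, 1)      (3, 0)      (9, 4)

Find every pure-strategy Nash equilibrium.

Mark each player's best response to every combination of opponents' strategies; a profile where every player is best-responding is a pure Nash equilibrium.
Bidder 1 against Shade: payoffs 1, 8, 0, 6 → best response Aggressive.
Bidder 1 against Honest: payoffs 0, 8, 4, 3 → best response Aggressive.
Bidder 1 against Aggressive: payoffs 5, 3, 8, 9 → best response Snipe.
Bidder 2 against Honest: payoffs 5, 9, 2 → best response Honest.
Bidder 2 against Aggressive: payoffs 7, 0, 8 → best response Aggressive.
Bidder 2 against Jump: payoffs 0, 1, 7 → best response Aggressive.
Bidder 2 against Snipe: payoffs 1, 0, 4 → best response Aggressive.
Mutual best responses: (Snipe, Aggressive).

Pure NE: (Snipe, Aggressive)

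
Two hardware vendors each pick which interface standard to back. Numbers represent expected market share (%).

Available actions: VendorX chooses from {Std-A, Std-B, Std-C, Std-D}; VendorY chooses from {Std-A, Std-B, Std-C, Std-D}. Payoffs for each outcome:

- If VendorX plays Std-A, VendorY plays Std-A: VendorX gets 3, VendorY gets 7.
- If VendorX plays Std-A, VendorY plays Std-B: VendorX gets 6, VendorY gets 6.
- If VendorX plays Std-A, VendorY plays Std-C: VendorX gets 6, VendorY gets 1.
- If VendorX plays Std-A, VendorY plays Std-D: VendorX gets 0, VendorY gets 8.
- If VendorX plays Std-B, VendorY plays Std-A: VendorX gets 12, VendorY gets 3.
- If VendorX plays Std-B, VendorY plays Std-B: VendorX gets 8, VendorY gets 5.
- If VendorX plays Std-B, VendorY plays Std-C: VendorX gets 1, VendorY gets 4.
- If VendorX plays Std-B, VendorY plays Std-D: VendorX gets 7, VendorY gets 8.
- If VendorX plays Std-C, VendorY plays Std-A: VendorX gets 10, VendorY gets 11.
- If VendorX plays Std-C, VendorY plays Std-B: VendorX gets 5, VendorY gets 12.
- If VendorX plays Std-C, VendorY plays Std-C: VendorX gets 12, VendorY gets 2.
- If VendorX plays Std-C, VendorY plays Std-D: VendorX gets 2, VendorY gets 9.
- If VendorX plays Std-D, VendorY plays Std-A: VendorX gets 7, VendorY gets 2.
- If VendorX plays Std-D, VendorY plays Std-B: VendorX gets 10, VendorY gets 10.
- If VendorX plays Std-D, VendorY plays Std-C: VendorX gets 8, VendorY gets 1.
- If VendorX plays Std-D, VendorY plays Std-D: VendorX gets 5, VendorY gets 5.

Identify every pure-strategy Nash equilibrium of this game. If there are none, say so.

Pure-strategy Nash equilibria: (Std-B, Std-D), (Std-D, Std-B)

(Std-A, Std-A): VendorX can switch to Std-B (3 → 12). Not NE.
(Std-A, Std-B): VendorX can switch to Std-B (6 → 8). Not NE.
(Std-A, Std-C): VendorX can switch to Std-C (6 → 12). Not NE.
(Std-A, Std-D): VendorX can switch to Std-B (0 → 7). Not NE.
(Std-B, Std-A): VendorY can switch to Std-B (3 → 5). Not NE.
(Std-B, Std-B): VendorX can switch to Std-D (8 → 10). Not NE.
(Std-B, Std-C): VendorX can switch to Std-A (1 → 6). Not NE.
(Std-B, Std-D): VendorX gets 7, best alternative 5; VendorY gets 8, best alternative 5. No profitable deviation — NE.
(Std-C, Std-A): VendorX can switch to Std-B (10 → 12). Not NE.
(Std-C, Std-B): VendorX can switch to Std-A (5 → 6). Not NE.
(Std-C, Std-C): VendorY can switch to Std-A (2 → 11). Not NE.
(Std-D, Std-B): VendorX gets 10, best alternative 8; VendorY gets 10, best alternative 5. No profitable deviation — NE.
(The remaining 4 profiles each have a profitable deviation by the same check.)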